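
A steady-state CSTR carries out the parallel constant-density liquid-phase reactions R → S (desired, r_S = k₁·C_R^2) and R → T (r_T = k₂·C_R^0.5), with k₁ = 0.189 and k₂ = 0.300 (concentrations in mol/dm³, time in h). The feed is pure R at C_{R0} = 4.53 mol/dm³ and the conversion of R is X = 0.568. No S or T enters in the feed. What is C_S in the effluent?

1.63 mol/dm³

Exit C_R = C_{R0}(1−X) = 4.53×0.432 = 1.957 mol/dm³.
In a CSTR the entire volume is at exit conditions, so r_S = 0.189×1.957^2 = 0.7238 and r_T = 0.300×1.957^0.5 = 0.4197.
Fraction of consumed R going to S: r_S/(r_S+r_T) = 0.6330.
C_S = 0.6330·C_{R0}·X = 0.6330×4.53×0.568 = 1.63 mol/dm³.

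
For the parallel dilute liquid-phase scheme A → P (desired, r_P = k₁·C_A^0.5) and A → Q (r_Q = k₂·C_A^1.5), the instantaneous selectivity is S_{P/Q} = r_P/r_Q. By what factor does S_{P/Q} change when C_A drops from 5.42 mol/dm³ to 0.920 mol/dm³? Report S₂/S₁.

5.89

S_{P/Q} = (k₁/k₂)·C_A⁻¹, so S₂/S₁ = (C_{A,2}/C_{A,1})⁻¹.
= 5.42/0.920 = 5.89.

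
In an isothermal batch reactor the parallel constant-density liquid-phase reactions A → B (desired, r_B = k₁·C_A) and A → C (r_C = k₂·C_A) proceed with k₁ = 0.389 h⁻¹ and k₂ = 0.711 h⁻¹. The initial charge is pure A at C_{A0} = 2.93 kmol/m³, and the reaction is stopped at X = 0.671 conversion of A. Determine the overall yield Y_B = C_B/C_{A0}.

C_A = C_{A0}(1−X) = 0.9640 kmol/m³.
Both paths are first order in A, so the instantaneous fraction to B is constant: dC_B/d(−C_A) = k₁/(k₁+k₂) = 0.3536.
C_B = 0.3536·(C_{A0}−C_A) = 0.3536×1.966 = 0.695 kmol/m³.
Y_B = C_B/C_{A0} = 0.6953/2.93 = 0.237.

0.237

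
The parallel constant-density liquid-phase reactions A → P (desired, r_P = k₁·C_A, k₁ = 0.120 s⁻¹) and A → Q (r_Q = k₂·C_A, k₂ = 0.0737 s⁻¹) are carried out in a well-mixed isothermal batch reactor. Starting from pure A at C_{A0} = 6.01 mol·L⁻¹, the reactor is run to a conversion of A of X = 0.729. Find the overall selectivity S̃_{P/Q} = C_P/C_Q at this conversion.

1.63

C_A = C_{A0}(1−X) = 1.629 mol·L⁻¹.
Both paths are first order in A, so the instantaneous fraction to P is constant: dC_P/d(−C_A) = k₁/(k₁+k₂) = 0.6195.
C_P = 0.6195·(C_{A0}−C_A) = 0.6195×4.381 = 2.71 mol·L⁻¹.
C_Q = (C_{A0}−C_A)−C_P = 1.667 mol·L⁻¹; S̃_{P/Q} = 2.714/1.667 = 1.63.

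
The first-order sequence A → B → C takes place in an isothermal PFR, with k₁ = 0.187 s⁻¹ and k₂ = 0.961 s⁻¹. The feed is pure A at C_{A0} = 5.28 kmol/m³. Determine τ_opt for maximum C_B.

Setting dC_B/dτ = 0 gives τ_opt = ln(k₂/k₁)/(k₂−k₁).
= ln(0.961/0.187)/(0.961−0.187) = ln(5.139)/0.7740 = 1.637/0.7740 = 2.11 s.

2.11 s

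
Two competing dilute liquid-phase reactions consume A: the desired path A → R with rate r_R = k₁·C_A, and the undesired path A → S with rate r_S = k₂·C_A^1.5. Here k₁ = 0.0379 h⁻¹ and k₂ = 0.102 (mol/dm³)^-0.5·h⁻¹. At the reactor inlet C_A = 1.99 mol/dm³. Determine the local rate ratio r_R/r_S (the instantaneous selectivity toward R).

S_{R/S} = r_R/r_S = (k₁·C_A)/(k₂·C_A^1.5) = (k₁/k₂)·C_A^-0.5.
= (0.0379×1.990) / (0.102×1.990^1.5) = 0.07542/0.2863 = 0.263.

0.263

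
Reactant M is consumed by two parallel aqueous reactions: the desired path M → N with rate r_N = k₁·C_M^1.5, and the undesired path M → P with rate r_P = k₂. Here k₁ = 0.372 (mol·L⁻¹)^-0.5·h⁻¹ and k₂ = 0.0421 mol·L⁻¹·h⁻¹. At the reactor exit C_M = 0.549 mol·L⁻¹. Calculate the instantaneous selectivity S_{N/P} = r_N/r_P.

S_{N/P} = r_N/r_P = (k₁·C_M^1.5)/(k₂) = (k₁/k₂)·C_M^1.5.
= (0.372×0.5490^1.5) / (0.0421) = 0.1513/0.04210 = 3.59.

3.59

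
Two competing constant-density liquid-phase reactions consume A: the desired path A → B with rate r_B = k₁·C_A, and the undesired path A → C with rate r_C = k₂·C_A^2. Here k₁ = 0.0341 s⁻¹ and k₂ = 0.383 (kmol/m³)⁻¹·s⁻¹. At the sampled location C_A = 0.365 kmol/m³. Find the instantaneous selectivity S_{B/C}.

0.244

S_{B/C} = r_B/r_C = (k₁·C_A)/(k₂·C_A^2) = (k₁/k₂)·C_A⁻¹.
= (0.0341×0.3650) / (0.383×0.3650^2) = 0.01245/0.05103 = 0.244.
The undesired path is higher order in A, so low C_A (CSTR or dilute feed) favours B.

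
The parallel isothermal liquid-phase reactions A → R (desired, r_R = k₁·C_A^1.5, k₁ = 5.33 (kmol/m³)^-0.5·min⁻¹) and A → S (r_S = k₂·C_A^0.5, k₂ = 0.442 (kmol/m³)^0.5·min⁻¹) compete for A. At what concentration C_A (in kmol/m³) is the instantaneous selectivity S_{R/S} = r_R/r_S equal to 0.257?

0.0213 kmol/m³

S_{R/S} = (k₁/k₂)·C_A ⇒ C_A = S·k₂/k₁.
= 0.257×0.442/5.33 = 0.0213 kmol/m³.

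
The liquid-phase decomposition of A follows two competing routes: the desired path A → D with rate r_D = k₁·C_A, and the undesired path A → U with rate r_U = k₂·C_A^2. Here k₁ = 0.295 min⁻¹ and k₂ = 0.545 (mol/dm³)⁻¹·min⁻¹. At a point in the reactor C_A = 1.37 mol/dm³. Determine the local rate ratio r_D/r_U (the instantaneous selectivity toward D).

0.395

S_{D/U} = r_D/r_U = (k₁·C_A)/(k₂·C_A^2) = (k₁/k₂)·C_A⁻¹.
= (0.295×1.370) / (0.545×1.370^2) = 0.4042/1.023 = 0.395.
The undesired path is higher order in A, so low C_A (CSTR or dilute feed) favours D.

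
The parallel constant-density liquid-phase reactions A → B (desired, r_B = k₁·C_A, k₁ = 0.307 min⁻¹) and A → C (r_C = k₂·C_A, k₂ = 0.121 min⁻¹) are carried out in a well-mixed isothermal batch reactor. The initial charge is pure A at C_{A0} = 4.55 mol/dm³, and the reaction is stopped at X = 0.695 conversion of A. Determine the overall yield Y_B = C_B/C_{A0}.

0.499

C_A = C_{A0}(1−X) = 1.388 mol/dm³.
Both paths are first order in A, so the instantaneous fraction to B is constant: dC_B/d(−C_A) = k₁/(k₁+k₂) = 0.7173.
C_B = 0.7173·(C_{A0}−C_A) = 0.7173×3.162 = 2.27 mol/dm³.
Y_B = C_B/C_{A0} = 2.268/4.55 = 0.499.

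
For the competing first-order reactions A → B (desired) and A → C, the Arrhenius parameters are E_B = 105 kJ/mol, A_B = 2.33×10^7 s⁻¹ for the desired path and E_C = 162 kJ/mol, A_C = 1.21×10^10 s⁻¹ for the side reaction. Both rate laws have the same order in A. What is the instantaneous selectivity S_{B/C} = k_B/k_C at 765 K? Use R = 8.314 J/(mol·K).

With equal orders, S_{B/C} = k_B/k_C = (A_B/A_C)·exp[(E_C−E_B)/(RT)].
(E_C−E_B)/(RT) = (162−105)×10³/(8.314×765) = 57000/6360 = 8.962.
k_B/k_C = (2.33×10^7/1.21×10^10)·exp(8.962) = 0.001926 × 7801 = 15.0.

15.0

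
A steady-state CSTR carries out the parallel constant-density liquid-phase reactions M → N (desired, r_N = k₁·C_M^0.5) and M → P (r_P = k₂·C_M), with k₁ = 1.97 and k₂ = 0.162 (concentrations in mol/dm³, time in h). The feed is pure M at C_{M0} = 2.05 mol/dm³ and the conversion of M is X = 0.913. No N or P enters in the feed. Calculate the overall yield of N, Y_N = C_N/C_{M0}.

Exit C_M = C_{M0}(1−X) = 2.05×0.0870 = 0.1783 mol/dm³.
Rates in a CSTR are evaluated at the outlet concentration: r_N = 1.97×0.1783^0.5 = 0.8320, r_P = 0.162×0.1783 = 0.02889.
Fraction of consumed M going to N: r_N/(r_N+r_P) = 0.9664.
C_N = 0.9664·C_{M0}·X = 0.9664×2.05×0.913 = 1.81 mol/dm³; Y_N = C_N/C_{M0} = 0.882.

0.882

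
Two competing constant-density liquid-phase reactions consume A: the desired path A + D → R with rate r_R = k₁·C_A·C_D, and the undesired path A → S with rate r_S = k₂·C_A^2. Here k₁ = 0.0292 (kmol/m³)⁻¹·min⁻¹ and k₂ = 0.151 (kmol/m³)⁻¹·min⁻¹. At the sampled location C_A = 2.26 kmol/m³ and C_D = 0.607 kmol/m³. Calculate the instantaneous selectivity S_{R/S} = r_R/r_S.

0.0519

S_{R/S} = r_R/r_S = (k₁·C_A·C_D)/(k₂·C_A^2) = (k₁/k₂)·C_A⁻¹·C_D.
= (0.0292×2.260×0.6070) / (0.151×2.260^2) = 0.04006/0.7712 = 0.0519.
The undesired path is higher order in A, so low C_A (CSTR or dilute feed) favours R.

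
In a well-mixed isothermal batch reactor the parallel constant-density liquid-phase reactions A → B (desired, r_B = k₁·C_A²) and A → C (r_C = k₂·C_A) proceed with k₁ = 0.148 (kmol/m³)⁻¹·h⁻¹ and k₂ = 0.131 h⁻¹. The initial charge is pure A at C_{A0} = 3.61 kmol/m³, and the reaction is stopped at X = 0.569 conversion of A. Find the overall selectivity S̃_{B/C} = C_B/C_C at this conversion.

2.80

C_A = C_{A0}(1−X) = 1.556 kmol/m³.
Along a PFR/batch, dC_C/dC_A = −r_C/(r_B+r_C) = −k₂/(k₂+k₁·C_A).
Integrating from C_{A0} to C_A: C_C = (0.131/0.148)·ln[(0.131+0.148·3.61)/(0.131+0.148·1.56)] = 0.8851·ln(0.6653/0.3613) = 0.5404 kmol/m³.
Then C_B = (C_{A0}−C_A) − C_C = 2.054 − 0.5404 = 1.514 kmol/m³.
S̃_{B/C} = C_B/C_C = 1.514/0.5404 = 2.80.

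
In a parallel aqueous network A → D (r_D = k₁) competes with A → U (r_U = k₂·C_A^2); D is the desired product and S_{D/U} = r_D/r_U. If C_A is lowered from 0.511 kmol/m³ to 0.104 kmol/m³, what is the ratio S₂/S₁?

S_{D/U} = (k₁/k₂)·C_A^-2, so S₂/S₁ = (C_{A,2}/C_{A,1})^-2.
= (0.104/0.511)^(-2) = (0.2035)^(-2) = 24.1.
Selectivity toward D rises as C_A falls — low-concentration operation is favoured.

24.1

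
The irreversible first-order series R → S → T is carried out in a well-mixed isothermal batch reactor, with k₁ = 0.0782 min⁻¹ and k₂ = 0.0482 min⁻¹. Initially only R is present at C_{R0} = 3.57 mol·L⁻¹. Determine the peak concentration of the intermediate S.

At the optimum, C_{S,max}/C_{R0} = (k₁/k₂)^[k₂/(k₂−k₁)].
= (0.0782/0.0482)^(0.0482/(0.0482−0.0782)) = (1.622)^(-1.607) = 0.4596.
C_{S,max} = 0.4596×3.57 = 1.64 mol·L⁻¹.

1.64 mol·L⁻¹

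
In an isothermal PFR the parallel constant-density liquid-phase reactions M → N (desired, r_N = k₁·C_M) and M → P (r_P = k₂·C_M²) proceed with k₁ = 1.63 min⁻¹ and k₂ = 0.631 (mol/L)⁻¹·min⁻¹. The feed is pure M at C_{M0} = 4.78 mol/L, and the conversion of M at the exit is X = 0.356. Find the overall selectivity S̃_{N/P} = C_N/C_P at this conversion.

C_M = C_{M0}(1−X) = 3.078 mol/L.
Along a PFR/batch, dC_N/dC_M = −r_N/(r_N+r_P) = −k₁/(k₁+k₂·C_M).
Integrating from C_{M0} to C_M: C_N = (1.63/0.631)·ln[(1.63+0.631·4.78)/(1.63+0.631·3.08)] = 2.583·ln(4.646/3.572) = 0.6789 mol/L.
C_P = (C_{M0}−C_M)−C_N = 1.023 mol/L; S̃_{N/P} = 0.6789/1.023 = 0.664.

0.664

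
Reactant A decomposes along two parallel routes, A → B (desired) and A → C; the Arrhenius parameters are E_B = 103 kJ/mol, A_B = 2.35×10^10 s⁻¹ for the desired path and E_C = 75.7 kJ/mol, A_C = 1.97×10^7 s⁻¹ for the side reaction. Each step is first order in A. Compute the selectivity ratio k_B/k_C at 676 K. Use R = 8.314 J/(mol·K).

9.27

Since both paths have the same order in A, the concentration cancels and S_{B/C} = k_B/k_C = (A_B/A_C)·exp[(E_C−E_B)/(RT)].
(E_C−E_B)/(RT) = (75.7−103)×10³/(8.314×676) = -27300/5620 = -4.857.
k_B/k_C = (2.35×10^10/1.97×10^7)·exp(-4.857) = 1193 × 0.007770 = 9.27.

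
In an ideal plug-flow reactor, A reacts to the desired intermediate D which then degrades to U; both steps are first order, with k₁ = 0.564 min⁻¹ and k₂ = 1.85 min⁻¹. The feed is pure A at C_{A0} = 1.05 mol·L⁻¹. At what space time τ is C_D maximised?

0.924 min

The intermediate peaks when r₁ = r₂, i.e. k₁e^(−k₁τ) = k₂e^(−k₂τ), giving τ_opt = ln(k₂/k₁)/(k₂−k₁).
= ln(1.85/0.564)/(1.85−0.564) = ln(3.280)/1.286 = 1.188/1.286 = 0.924 min.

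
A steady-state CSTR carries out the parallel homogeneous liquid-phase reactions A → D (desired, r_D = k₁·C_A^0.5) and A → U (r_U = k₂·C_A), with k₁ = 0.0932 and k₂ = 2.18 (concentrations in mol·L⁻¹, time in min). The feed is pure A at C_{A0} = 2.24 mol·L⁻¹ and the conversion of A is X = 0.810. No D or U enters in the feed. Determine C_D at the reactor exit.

0.112 mol·L⁻¹

Exit C_A = C_{A0}(1−X) = 2.24×0.190 = 0.4256 mol·L⁻¹.
In a CSTR the entire volume is at exit conditions, so r_D = 0.0932×0.4256^0.5 = 0.06080 and r_U = 2.18×0.4256 = 0.9278.
Fraction of consumed A going to D: r_D/(r_D+r_U) = 0.06150.
C_D = 0.06150·C_{A0}·X = 0.06150×2.24×0.810 = 0.112 mol·L⁻¹.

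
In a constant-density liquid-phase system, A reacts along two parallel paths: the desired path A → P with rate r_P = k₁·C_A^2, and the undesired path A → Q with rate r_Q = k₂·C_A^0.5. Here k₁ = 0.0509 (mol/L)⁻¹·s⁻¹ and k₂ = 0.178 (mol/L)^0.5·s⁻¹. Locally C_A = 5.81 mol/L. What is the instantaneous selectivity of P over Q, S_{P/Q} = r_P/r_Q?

4.00

S_{P/Q} = r_P/r_Q = (k₁·C_A^2)/(k₂·C_A^0.5) = (k₁/k₂)·C_A^1.5.
= (0.0509×5.810^2) / (0.178×5.810^0.5) = 1.718/0.4291 = 4.00.
Since the desired path is higher order in A, keeping C_A high (PFR or concentrated feed) favours P.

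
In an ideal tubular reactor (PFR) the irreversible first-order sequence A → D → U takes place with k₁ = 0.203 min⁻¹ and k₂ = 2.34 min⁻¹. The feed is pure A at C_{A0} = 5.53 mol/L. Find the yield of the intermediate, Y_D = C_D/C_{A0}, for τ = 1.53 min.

0.0670

Solving the coupled first-order balances gives C_D(τ) = [k₁/(k₂−k₁)]·C_{A0}·(e^(−k₁τ) − e^(−k₂τ)).
e^(−k₁τ) = e^(−0.203×1.53) = e^(−0.3106) = 0.7330; e^(−k₂τ) = e^(−3.580) = 0.02787.
C_D = 0.203×5.53/(2.34−0.203) × (0.7330−0.02787) = 0.5253×0.7051 = 0.3704 mol/L.
Y_D = C_D/C_{A0} = 0.3704/5.53 = 0.0670.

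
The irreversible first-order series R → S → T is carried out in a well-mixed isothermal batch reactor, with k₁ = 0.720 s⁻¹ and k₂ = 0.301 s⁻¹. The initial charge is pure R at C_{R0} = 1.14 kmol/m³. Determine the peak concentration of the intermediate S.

At the optimum, C_{S,max}/C_{R0} = (k₁/k₂)^[k₂/(k₂−k₁)].
= (0.720/0.301)^(0.301/(0.301−0.720)) = (2.392)^(-0.7184) = 0.5344.
C_{S,max} = 0.5344×1.14 = 0.609 kmol/m³.

0.609 kmol/m³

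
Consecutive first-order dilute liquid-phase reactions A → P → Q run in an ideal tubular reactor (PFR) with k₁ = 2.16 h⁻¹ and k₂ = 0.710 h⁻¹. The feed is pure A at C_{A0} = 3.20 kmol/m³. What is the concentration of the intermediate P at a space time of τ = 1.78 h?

The intermediate concentration in a first-order A→B→C sequence is C_P = k₁C_{A0}(e^(−k₁τ) − e^(−k₂τ))/(k₂−k₁).
e^(−k₁τ) = e^(−2.16×1.78) = e^(−3.845) = 0.02139; e^(−k₂τ) = e^(−1.264) = 0.2826.
C_P = 2.16×3.20/(0.710−2.16) × (0.02139−0.2826) = (-4.767)×(-0.2612) = 1.245 kmol/m³.

1.25 kmol/m³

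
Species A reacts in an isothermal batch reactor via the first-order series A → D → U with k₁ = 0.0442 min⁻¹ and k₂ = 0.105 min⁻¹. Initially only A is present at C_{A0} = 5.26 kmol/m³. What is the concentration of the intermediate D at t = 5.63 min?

0.864 kmol/m³

Solving the coupled first-order balances gives C_D(t) = [k₁/(k₂−k₁)]·C_{A0}·(e^(−k₁t) − e^(−k₂t)).
e^(−k₁t) = e^(−0.0442×5.63) = e^(−0.2488) = 0.7797; e^(−k₂t) = e^(−0.5911) = 0.5537.
C_D = 0.0442×5.26/(0.105−0.0442) × (0.7797−0.5537) = 3.824×0.2260 = 0.8642 kmol/m³.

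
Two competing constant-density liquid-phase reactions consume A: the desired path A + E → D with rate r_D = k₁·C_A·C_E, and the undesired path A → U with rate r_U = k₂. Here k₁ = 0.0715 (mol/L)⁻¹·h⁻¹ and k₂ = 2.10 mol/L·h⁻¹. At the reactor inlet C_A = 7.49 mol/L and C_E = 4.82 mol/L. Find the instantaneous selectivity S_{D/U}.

S_{D/U} = r_D/r_U = (k₁·C_A·C_E)/(k₂) = (k₁/k₂)·C_A·C_E.
= (0.0715×7.490×4.820) / (2.10) = 2.581/2.100 = 1.23.
Since the desired path is higher order in A, keeping C_A high (PFR or concentrated feed) favours D.

1.23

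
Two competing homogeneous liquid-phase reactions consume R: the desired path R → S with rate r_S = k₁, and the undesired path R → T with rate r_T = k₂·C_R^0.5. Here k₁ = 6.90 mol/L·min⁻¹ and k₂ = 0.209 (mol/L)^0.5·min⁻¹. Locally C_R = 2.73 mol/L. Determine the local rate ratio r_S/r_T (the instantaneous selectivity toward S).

S_{S/T} = r_S/r_T = (k₁)/(k₂·C_R^0.5) = (k₁/k₂)·C_R^-0.5.
= (6.90) / (0.209×2.730^0.5) = 6.900/0.3453 = 20.0.

20.0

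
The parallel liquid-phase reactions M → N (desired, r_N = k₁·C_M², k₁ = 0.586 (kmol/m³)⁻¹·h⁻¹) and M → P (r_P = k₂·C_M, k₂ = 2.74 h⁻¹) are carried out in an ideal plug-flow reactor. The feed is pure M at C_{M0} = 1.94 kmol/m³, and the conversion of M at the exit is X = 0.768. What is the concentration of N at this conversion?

C_M = C_{M0}(1−X) = 0.4501 kmol/m³.
Along a PFR/batch, dC_P/dC_M = −r_P/(r_N+r_P) = −k₂/(k₂+k₁·C_M).
Integrating from C_{M0} to C_M: C_P = (2.74/0.586)·ln[(2.74+0.586·1.94)/(2.74+0.586·0.450)] = 4.676·ln(3.877/3.004) = 1.193 kmol/m³.
Then C_N = (C_{M0}−C_M) − C_P = 1.490 − 1.193 = 0.2969 kmol/m³.

0.297 kmol/m³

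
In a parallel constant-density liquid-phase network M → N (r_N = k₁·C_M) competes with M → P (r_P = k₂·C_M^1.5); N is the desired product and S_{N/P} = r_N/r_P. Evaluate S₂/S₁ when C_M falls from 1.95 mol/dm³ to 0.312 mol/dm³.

2.50

S_{N/P} = (k₁/k₂)·C_M^-0.5, so S₂/S₁ = (C_{M,2}/C_{M,1})^-0.5.
= (0.312/1.95)^(-0.5) = (0.1600)^(-0.5) = 2.50.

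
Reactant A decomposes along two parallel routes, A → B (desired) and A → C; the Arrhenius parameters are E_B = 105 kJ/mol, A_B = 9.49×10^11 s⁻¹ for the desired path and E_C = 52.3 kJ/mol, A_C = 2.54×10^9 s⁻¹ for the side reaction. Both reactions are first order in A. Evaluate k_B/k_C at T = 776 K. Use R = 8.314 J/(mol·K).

With equal orders, S_{B/C} = k_B/k_C = (A_B/A_C)·exp[(E_C−E_B)/(RT)].
(E_C−E_B)/(RT) = (52.3−105)×10³/(8.314×776) = -52700/6452 = -8.168.
k_B/k_C = (9.49×10^11/2.54×10^9)·exp(-8.168) = 373.6 × 2.835×10^-4 = 0.106.

0.106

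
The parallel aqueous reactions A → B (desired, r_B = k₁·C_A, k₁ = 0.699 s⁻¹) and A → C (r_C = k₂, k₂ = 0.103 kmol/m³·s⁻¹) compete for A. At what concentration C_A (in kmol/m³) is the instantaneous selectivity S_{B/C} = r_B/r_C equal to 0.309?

0.0455 kmol/m³

S_{B/C} = (k₁/k₂)·C_A ⇒ C_A = S·k₂/k₁.
= 0.309×0.103/0.699 = 0.0455 kmol/m³.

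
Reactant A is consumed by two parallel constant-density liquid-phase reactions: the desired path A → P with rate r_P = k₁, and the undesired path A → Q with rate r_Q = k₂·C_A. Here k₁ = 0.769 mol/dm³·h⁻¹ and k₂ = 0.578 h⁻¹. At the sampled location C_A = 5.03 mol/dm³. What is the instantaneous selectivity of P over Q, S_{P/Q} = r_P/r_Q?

S_{P/Q} = r_P/r_Q = (k₁)/(k₂·C_A) = (k₁/k₂)·C_A⁻¹.
= (0.769) / (0.578×5.030) = 0.7690/2.907 = 0.265.
The undesired path is higher order in A, so low C_A (CSTR or dilute feed) favours P.

0.265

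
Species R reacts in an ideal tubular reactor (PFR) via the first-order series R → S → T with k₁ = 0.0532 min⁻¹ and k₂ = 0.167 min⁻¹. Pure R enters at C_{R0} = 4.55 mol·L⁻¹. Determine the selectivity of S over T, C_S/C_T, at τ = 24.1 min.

0.202

The intermediate concentration in a first-order A→B→C sequence is C_S = k₁C_{R0}(e^(−k₁τ) − e^(−k₂τ))/(k₂−k₁).
e^(−k₁τ) = e^(−0.0532×24.1) = e^(−1.282) = 0.2774; e^(−k₂τ) = e^(−4.025) = 0.01787.
C_S = 0.0532×4.55/(0.167−0.0532) × (0.2774−0.01787) = 2.127×0.2596 = 0.5521 mol·L⁻¹.
C_R = C_{R0}e^(−k₁τ) = 1.262 mol·L⁻¹, so C_T = C_{R0}−C_R−C_S = 2.735 mol·L⁻¹; C_S/C_T = 0.202.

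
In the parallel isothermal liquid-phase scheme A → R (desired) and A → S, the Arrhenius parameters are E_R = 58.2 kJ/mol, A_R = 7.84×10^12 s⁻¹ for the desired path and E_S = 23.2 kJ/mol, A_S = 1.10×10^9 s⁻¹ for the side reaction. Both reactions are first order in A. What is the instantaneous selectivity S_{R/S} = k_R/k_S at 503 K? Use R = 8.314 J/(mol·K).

1.65

k_R/k_S = (A_R/A_S)·exp[−(E_R−E_S)/(RT)] = (A_R/A_S)·exp[(E_S−E_R)/(RT)].
(E_S−E_R)/(RT) = (23.2−58.2)×10³/(8.314×503) = -35000/4182 = -8.369.
k_R/k_S = (7.84×10^12/1.10×10^9)·exp(-8.369) = 7127 × 2.319×10^-4 = 1.65.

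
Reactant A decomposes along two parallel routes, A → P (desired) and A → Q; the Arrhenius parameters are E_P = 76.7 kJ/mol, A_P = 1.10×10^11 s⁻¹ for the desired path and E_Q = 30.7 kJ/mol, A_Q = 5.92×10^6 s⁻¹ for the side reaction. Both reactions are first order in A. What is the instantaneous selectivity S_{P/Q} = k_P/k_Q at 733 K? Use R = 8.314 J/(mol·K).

9.79

With equal orders, S_{P/Q} = k_P/k_Q = (A_P/A_Q)·exp[(E_Q−E_P)/(RT)].
(E_Q−E_P)/(RT) = (30.7−76.7)×10³/(8.314×733) = -46000/6094 = -7.548.
k_P/k_Q = (1.10×10^11/5.92×10^6)·exp(-7.548) = 18581 × 5.271×10^-4 = 9.79.
Since E_P > E_Q, raising the temperature improves selectivity toward P.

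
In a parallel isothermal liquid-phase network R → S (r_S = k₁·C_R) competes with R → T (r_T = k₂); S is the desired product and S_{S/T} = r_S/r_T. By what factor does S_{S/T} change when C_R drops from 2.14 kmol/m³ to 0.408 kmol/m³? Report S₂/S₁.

S_{S/T} = (k₁/k₂)·C_R, so S₂/S₁ = (C_{R,2}/C_{R,1}).
= 0.408/2.14 = 0.191.

0.191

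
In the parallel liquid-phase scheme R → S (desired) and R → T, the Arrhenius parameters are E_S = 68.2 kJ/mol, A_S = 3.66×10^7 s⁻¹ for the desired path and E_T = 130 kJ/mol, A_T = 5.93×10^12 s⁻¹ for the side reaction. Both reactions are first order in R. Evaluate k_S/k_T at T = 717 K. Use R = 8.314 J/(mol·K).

0.196

With equal orders, S_{S/T} = k_S/k_T = (A_S/A_T)·exp[(E_T−E_S)/(RT)].
(E_T−E_S)/(RT) = (130−68.2)×10³/(8.314×717) = 61800/5961 = 10.37.
k_S/k_T = (3.66×10^7/5.93×10^12)·exp(10.37) = 6.172×10^-6 × 31798 = 0.196.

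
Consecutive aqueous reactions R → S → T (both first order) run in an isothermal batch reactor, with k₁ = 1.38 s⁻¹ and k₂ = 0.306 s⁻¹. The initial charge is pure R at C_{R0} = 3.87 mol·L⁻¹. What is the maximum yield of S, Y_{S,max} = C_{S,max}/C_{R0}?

0.651

At the optimum, C_{S,max}/C_{R0} = (k₁/k₂)^[k₂/(k₂−k₁)].
= (1.38/0.306)^(0.306/(0.306−1.38)) = (4.510)^(-0.2849) = 0.6511.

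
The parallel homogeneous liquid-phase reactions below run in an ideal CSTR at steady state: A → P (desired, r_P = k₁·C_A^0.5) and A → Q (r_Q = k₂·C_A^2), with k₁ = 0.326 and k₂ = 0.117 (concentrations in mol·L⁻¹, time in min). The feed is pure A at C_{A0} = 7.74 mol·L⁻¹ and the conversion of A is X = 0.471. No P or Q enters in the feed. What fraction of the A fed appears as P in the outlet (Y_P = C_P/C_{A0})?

Exit C_A = C_{A0}(1−X) = 7.74×0.529 = 4.094 mol·L⁻¹.
In a CSTR the entire volume is at exit conditions, so r_P = 0.326×4.094^0.5 = 0.6597 and r_Q = 0.117×4.094^2 = 1.961.
Fraction of consumed A going to P: r_P/(r_P+r_Q) = 0.2517.
C_P = 0.2517·C_{A0}·X = 0.2517×7.74×0.471 = 0.917 mol·L⁻¹; Y_P = C_P/C_{A0} = 0.119.

0.119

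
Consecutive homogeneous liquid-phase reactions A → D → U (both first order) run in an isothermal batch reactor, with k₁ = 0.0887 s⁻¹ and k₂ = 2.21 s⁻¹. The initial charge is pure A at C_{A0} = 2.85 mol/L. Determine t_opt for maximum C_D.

1.52 s

The intermediate peaks when r₁ = r₂, i.e. k₁e^(−k₁t) = k₂e^(−k₂t), giving t_opt = ln(k₂/k₁)/(k₂−k₁).
= ln(2.21/0.0887)/(2.21−0.0887) = ln(24.92)/2.121 = 3.215/2.121 = 1.52 s.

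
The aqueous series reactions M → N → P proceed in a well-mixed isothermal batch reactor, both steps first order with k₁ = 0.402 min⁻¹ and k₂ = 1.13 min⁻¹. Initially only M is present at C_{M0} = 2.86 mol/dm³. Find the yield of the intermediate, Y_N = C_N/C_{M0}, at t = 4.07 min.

0.102

The intermediate concentration in a first-order A→B→C sequence is C_N = k₁C_{M0}(e^(−k₁t) − e^(−k₂t))/(k₂−k₁).
e^(−k₁t) = e^(−0.402×4.07) = e^(−1.636) = 0.1947; e^(−k₂t) = e^(−4.599) = 0.01006.
C_N = 0.402×2.86/(1.13−0.402) × (0.1947−0.01006) = 1.579×0.1847 = 0.2916 mol/dm³.
Y_N = C_N/C_{M0} = 0.2916/2.86 = 0.102.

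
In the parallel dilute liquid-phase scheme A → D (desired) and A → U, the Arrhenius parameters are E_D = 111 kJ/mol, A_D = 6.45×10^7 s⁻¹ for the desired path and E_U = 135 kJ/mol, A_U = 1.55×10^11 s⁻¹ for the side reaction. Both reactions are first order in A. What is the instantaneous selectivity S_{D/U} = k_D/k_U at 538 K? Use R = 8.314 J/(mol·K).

0.0890

With equal orders, S_{D/U} = k_D/k_U = (A_D/A_U)·exp[(E_U−E_D)/(RT)].
(E_U−E_D)/(RT) = (135−111)×10³/(8.314×538) = 24000/4473 = 5.366.
k_D/k_U = (6.45×10^7/1.55×10^11)·exp(5.366) = 4.161×10^-4 × 213.9 = 0.0890.
Since E_D < E_U, lowering the temperature improves selectivity toward D.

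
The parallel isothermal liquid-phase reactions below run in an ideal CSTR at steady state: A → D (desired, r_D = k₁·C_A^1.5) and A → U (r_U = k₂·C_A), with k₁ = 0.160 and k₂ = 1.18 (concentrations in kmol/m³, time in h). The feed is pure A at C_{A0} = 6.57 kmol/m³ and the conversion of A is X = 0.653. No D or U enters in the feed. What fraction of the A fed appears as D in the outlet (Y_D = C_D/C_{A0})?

Exit C_A = C_{A0}(1−X) = 6.57×0.347 = 2.280 kmol/m³.
A CSTR operates uniformly at the exit composition, giving r_D = 0.5508 and r_U = 2.690 (each k·C_A^n at C_A = 2.280).
Fraction of consumed A going to D: r_D/(r_D+r_U) = 0.1699.
C_D = 0.1699·C_{A0}·X = 0.1699×6.57×0.653 = 0.729 kmol/m³; Y_D = C_D/C_{A0} = 0.111.

0.111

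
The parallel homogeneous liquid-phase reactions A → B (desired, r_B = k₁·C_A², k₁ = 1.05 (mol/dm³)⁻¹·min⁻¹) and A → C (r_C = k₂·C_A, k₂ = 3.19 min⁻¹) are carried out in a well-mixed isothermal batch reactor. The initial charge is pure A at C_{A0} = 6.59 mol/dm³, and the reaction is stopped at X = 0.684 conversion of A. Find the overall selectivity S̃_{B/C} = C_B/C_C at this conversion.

C_A = C_{A0}(1−X) = 2.082 mol/dm³.
Along a PFR/batch, dC_C/dC_A = −r_C/(r_B+r_C) = −k₂/(k₂+k₁·C_A).
Integrating from C_{A0} to C_A: C_C = (3.19/1.05)·ln[(3.19+1.05·6.59)/(3.19+1.05·2.08)] = 3.038·ln(10.11/5.377) = 1.918 mol/dm³.
Then C_B = (C_{A0}−C_A) − C_C = 4.508 − 1.918 = 2.589 mol/dm³.
S̃_{B/C} = C_B/C_C = 2.589/1.918 = 1.35.

1.35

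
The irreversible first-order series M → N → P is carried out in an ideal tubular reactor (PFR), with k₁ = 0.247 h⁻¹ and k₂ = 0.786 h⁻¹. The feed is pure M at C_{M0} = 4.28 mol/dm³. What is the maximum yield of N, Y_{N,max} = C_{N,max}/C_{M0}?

0.185

Evaluating C_N at τ_opt = ln(k₂/k₁)/(k₂−k₁) gives C_{N,max}/C_{M0} = (k₁/k₂)^[k₂/(k₂−k₁)].
= (0.247/0.786)^(0.786/(0.786−0.247)) = (0.3142)^(1.458) = 0.1849.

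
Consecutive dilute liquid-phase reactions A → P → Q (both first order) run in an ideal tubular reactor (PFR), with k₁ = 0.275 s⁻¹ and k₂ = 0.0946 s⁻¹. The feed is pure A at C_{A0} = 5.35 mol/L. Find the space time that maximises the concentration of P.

Setting dC_P/dτ = 0 gives τ_opt = ln(k₂/k₁)/(k₂−k₁).
= ln(0.0946/0.275)/(0.0946−0.275) = ln(0.3440)/-0.1804 = -1.067/-0.1804 = 5.92 s.

5.92 s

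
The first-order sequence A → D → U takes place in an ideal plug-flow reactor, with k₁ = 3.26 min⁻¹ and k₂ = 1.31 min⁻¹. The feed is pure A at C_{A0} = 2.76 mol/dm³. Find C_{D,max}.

At the optimum, C_{D,max}/C_{A0} = (k₁/k₂)^[k₂/(k₂−k₁)].
= (3.26/1.31)^(1.31/(1.31−3.26)) = (2.489)^(-0.6718) = 0.5420.
C_{D,max} = 0.5420×2.76 = 1.50 mol/dm³.

1.50 mol/dm³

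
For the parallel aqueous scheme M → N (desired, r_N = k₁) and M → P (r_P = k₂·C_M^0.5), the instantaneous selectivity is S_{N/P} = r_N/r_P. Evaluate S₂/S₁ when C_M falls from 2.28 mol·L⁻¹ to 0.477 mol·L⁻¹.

S_{N/P} = (k₁/k₂)·C_M^-0.5, so S₂/S₁ = (C_{M,2}/C_{M,1})^-0.5.
= (0.477/2.28)^(-0.5) = (0.2092)^(-0.5) = 2.19.

2.19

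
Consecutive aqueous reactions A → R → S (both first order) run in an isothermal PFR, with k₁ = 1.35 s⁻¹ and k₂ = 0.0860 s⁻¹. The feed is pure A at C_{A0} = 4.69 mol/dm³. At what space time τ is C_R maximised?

2.18 s

The intermediate peaks when r₁ = r₂, i.e. k₁e^(−k₁τ) = k₂e^(−k₂τ), giving τ_opt = ln(k₂/k₁)/(k₂−k₁).
= ln(0.0860/1.35)/(0.0860−1.35) = ln(0.06370)/-1.264 = -2.754/-1.264 = 2.18 s.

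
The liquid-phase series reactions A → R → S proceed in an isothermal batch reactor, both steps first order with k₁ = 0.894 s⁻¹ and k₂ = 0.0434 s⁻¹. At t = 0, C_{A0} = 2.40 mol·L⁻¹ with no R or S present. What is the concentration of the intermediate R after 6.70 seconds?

Solving the coupled first-order balances gives C_R(t) = [k₁/(k₂−k₁)]·C_{A0}·(e^(−k₁t) − e^(−k₂t)).
e^(−k₁t) = e^(−0.894×6.70) = e^(−5.990) = 0.002504; e^(−k₂t) = e^(−0.2908) = 0.7477.
C_R = 0.894×2.40/(0.0434−0.894) × (0.002504−0.7477) = (-2.522)×(-0.7452) = 1.880 mol·L⁻¹.

1.88 mol·L⁻¹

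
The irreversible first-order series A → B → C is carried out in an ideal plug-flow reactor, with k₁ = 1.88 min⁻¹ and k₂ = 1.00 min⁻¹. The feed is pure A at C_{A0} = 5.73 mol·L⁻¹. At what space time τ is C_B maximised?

Setting dC_B/dτ = 0 gives τ_opt = ln(k₂/k₁)/(k₂−k₁).
= ln(1.00/1.88)/(1.00−1.88) = ln(0.5319)/-0.8800 = -0.6313/-0.8800 = 0.717 min.

0.717 min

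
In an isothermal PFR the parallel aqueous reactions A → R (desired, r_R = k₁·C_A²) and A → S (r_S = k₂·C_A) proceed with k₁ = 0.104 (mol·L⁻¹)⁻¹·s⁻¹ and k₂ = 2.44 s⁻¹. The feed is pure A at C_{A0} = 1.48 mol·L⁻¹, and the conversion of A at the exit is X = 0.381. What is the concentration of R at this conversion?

0.0274 mol·L⁻¹

C_A = C_{A0}(1−X) = 0.9161 mol·L⁻¹.
Along a PFR/batch, dC_S/dC_A = −r_S/(r_R+r_S) = −k₂/(k₂+k₁·C_A).
Integrating from C_{A0} to C_A: C_S = (2.44/0.104)·ln[(2.44+0.104·1.48)/(2.44+0.104·0.916)] = 23.46·ln(2.594/2.535) = 0.5365 mol·L⁻¹.
Then C_R = (C_{A0}−C_A) − C_S = 0.5639 − 0.5365 = 0.02737 mol·L⁻¹.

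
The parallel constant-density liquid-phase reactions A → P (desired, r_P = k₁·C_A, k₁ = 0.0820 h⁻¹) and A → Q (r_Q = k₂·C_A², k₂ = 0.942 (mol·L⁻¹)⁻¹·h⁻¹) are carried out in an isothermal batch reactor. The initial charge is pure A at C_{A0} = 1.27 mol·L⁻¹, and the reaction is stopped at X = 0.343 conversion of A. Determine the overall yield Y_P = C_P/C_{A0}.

C_A = C_{A0}(1−X) = 0.8344 mol·L⁻¹.
Along a PFR/batch, dC_P/dC_A = −r_P/(r_P+r_Q) = −k₁/(k₁+k₂·C_A).
Integrating from C_{A0} to C_A: C_P = (0.0820/0.942)·ln[(0.0820+0.942·1.27)/(0.0820+0.942·0.834)] = 0.08705·ln(1.278/0.8680) = 0.03370 mol·L⁻¹.
Y_P = C_P/C_{A0} = 0.03370/1.27 = 0.0265.

0.0265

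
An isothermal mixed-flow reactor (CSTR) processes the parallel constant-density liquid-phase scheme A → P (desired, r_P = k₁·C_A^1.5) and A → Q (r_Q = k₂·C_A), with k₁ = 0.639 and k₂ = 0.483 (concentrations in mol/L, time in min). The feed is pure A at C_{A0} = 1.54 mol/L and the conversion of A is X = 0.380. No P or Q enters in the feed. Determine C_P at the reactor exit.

Exit C_A = C_{A0}(1−X) = 1.54×0.620 = 0.9548 mol/L.
A CSTR operates uniformly at the exit composition, giving r_P = 0.5962 and r_Q = 0.4612 (each k·C_A^n at C_A = 0.9548).
Fraction of consumed A going to P: r_P/(r_P+r_Q) = 0.5638.
C_P = 0.5638·C_{A0}·X = 0.5638×1.54×0.380 = 0.330 mol/L.

0.330 mol/L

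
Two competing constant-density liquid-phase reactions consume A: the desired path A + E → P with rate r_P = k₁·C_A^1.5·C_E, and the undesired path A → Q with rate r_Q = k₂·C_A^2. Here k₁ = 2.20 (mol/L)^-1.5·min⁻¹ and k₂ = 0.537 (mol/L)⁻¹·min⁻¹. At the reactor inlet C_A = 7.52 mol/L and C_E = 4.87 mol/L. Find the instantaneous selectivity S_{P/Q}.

S_{P/Q} = r_P/r_Q = (k₁·C_A^1.5·C_E)/(k₂·C_A^2) = (k₁/k₂)·C_A^-0.5·C_E.
= (2.20×7.520^1.5×4.870) / (0.537×7.520^2) = 220.9/30.37 = 7.28.

7.28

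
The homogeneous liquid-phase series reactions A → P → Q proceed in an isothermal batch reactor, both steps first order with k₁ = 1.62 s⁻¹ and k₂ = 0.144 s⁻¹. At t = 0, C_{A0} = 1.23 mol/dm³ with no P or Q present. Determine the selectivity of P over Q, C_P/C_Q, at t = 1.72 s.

Solving the coupled first-order balances gives C_P(t) = [k₁/(k₂−k₁)]·C_{A0}·(e^(−k₁t) − e^(−k₂t)).
e^(−k₁t) = e^(−1.62×1.72) = e^(−2.786) = 0.06164; e^(−k₂t) = e^(−0.2477) = 0.7806.
C_P = 1.62×1.23/(0.144−1.62) × (0.06164−0.7806) = (-1.350)×(-0.7190) = 0.9706 mol/dm³.
C_A = C_{A0}e^(−k₁t) = 0.07582 mol/dm³, so C_Q = C_{A0}−C_A−C_P = 0.1836 mol/dm³; C_P/C_Q = 5.29.

5.29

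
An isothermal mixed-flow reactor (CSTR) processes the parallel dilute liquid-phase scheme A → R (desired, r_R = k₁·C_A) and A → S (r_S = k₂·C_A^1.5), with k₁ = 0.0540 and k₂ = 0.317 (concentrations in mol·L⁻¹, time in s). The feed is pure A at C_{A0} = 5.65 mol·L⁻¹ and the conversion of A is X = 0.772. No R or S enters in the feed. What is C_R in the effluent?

Exit C_A = C_{A0}(1−X) = 5.65×0.228 = 1.288 mol·L⁻¹.
Rates in a CSTR are evaluated at the outlet concentration: r_R = 0.0540×1.288 = 0.06956, r_S = 0.317×1.288^1.5 = 0.4635.
Fraction of consumed A going to R: r_R/(r_R+r_S) = 0.1305.
C_R = 0.1305·C_{A0}·X = 0.1305×5.65×0.772 = 0.569 mol·L⁻¹.

0.569 mol·L⁻¹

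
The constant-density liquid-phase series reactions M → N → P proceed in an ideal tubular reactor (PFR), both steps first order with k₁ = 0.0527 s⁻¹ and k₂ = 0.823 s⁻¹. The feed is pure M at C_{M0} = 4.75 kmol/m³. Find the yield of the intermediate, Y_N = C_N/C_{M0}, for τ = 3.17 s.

The intermediate concentration in a first-order A→B→C sequence is C_N = k₁C_{M0}(e^(−k₁τ) − e^(−k₂τ))/(k₂−k₁).
e^(−k₁τ) = e^(−0.0527×3.17) = e^(−0.1671) = 0.8461; e^(−k₂τ) = e^(−2.609) = 0.07361.
C_N = 0.0527×4.75/(0.823−0.0527) × (0.8461−0.07361) = 0.3250×0.7725 = 0.2511 kmol/m³.
Y_N = C_N/C_{M0} = 0.2511/4.75 = 0.0529.

0.0529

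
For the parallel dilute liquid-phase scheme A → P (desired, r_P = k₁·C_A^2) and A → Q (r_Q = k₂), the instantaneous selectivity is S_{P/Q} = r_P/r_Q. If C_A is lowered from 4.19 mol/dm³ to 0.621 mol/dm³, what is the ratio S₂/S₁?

0.0220

S_{P/Q} = (k₁/k₂)·C_A^2, so S₂/S₁ = (C_{A,2}/C_{A,1})^2.
= (0.621/4.19)^2 = (0.1482)^2 = 0.0220.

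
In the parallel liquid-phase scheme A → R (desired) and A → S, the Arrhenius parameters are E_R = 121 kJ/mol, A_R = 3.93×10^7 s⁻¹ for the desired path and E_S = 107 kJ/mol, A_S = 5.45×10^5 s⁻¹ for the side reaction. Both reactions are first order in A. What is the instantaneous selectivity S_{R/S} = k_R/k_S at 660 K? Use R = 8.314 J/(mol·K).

With equal orders, S_{R/S} = k_R/k_S = (A_R/A_S)·exp[(E_S−E_R)/(RT)].
(E_S−E_R)/(RT) = (107−121)×10³/(8.314×660) = -14000/5487 = -2.551.
k_R/k_S = (3.93×10^7/5.45×10^5)·exp(-2.551) = 72.11 × 0.07797 = 5.62.
Since E_R > E_S, raising the temperature improves selectivity toward R.

5.62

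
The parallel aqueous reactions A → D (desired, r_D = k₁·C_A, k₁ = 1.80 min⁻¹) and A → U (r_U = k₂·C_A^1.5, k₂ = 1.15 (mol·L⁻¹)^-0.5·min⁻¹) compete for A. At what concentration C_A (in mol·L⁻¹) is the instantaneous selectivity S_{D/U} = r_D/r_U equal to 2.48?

0.398 mol·L⁻¹

S_{D/U} = (k₁/k₂)·C_A^-0.5 ⇒ C_A = (S·k₂/k₁)^(-2).
= (2.48×1.15/1.80)^(-2) = (1.584)^(-2) = 0.398 mol·L⁻¹.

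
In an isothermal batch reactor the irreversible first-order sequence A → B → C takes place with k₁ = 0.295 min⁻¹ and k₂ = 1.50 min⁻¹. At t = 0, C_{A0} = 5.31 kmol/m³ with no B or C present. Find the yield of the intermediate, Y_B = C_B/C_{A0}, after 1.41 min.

0.132

The intermediate concentration in a first-order A→B→C sequence is C_B = k₁C_{A0}(e^(−k₁t) − e^(−k₂t))/(k₂−k₁).
e^(−k₁t) = e^(−0.295×1.41) = e^(−0.4159) = 0.6597; e^(−k₂t) = e^(−2.115) = 0.1206.
C_B = 0.295×5.31/(1.50−0.295) × (0.6597−0.1206) = 1.300×0.5391 = 0.7008 kmol/m³.
Y_B = C_B/C_{A0} = 0.7008/5.31 = 0.132.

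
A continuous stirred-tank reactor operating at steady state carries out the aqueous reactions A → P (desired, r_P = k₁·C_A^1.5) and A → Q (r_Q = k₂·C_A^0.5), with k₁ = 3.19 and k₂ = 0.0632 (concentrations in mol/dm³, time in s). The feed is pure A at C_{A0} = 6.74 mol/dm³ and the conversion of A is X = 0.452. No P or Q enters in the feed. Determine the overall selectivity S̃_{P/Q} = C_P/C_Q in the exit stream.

186

Exit C_A = C_{A0}(1−X) = 6.74×0.548 = 3.694 mol/dm³.
A CSTR operates uniformly at the exit composition, giving r_P = 22.64 and r_Q = 0.1215 (each k·C_A^n at C_A = 3.694).
Overall selectivity = C_P/C_Q = r_Pτ/(r_Qτ) = r_P/r_Q = 186.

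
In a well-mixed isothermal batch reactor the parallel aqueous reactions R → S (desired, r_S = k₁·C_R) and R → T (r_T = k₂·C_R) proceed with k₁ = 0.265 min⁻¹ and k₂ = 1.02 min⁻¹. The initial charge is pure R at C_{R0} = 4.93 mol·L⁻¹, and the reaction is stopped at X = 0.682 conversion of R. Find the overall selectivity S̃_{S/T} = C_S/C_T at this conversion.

C_R = C_{R0}(1−X) = 1.568 mol·L⁻¹.
Both paths are first order in R, so the instantaneous fraction to S is constant: dC_S/d(−C_R) = k₁/(k₁+k₂) = 0.2062.
C_S = 0.2062·(C_{R0}−C_R) = 0.2062×3.362 = 0.693 mol·L⁻¹.
C_T = (C_{R0}−C_R)−C_S = 2.669 mol·L⁻¹; S̃_{S/T} = 0.6934/2.669 = 0.260.

0.260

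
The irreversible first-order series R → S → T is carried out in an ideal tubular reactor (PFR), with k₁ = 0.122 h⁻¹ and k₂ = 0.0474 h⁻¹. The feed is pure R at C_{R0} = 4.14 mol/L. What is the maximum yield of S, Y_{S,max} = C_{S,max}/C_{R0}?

For a first-order series the maximum intermediate yield is C_{S,max}/C_{R0} = (k₁/k₂)^[k₂/(k₂−k₁)].
= (0.122/0.0474)^(0.0474/(0.0474−0.122)) = (2.574)^(-0.6354) = 0.5484.

0.548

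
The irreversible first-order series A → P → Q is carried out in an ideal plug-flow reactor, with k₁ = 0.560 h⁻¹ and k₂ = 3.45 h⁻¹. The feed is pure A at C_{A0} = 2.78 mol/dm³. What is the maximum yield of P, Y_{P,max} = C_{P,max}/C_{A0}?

0.114

For a first-order series the maximum intermediate yield is C_{P,max}/C_{A0} = (k₁/k₂)^[k₂/(k₂−k₁)].
= (0.560/3.45)^(3.45/(3.45−0.560)) = (0.1623)^(1.194) = 0.1141.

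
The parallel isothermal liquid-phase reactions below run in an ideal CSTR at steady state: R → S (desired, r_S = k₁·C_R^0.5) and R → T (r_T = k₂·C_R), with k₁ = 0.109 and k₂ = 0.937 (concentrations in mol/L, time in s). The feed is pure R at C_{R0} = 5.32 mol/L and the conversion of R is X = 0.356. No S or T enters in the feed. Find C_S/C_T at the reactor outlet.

0.0628

Exit C_R = C_{R0}(1−X) = 5.32×0.644 = 3.426 mol/L.
Rates in a CSTR are evaluated at the outlet concentration: r_S = 0.109×3.426^0.5 = 0.2018, r_T = 0.937×3.426 = 3.210.
Overall selectivity = C_S/C_T = r_Sτ/(r_Tτ) = r_S/r_T = 0.0628.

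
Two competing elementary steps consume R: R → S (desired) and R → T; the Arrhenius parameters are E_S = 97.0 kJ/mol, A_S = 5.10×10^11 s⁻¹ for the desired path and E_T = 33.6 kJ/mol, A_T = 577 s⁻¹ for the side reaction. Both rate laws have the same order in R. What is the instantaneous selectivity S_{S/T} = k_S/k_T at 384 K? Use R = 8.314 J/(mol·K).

Since both paths have the same order in R, the concentration cancels and S_{S/T} = k_S/k_T = (A_S/A_T)·exp[(E_T−E_S)/(RT)].
(E_T−E_S)/(RT) = (33.6−97.0)×10³/(8.314×384) = -63400/3193 = -19.86.
k_S/k_T = (5.10×10^11/577)·exp(-19.86) = 8.839×10^8 × 2.374×10^-9 = 2.10.
Since E_S > E_T, raising the temperature improves selectivity toward S.

2.10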